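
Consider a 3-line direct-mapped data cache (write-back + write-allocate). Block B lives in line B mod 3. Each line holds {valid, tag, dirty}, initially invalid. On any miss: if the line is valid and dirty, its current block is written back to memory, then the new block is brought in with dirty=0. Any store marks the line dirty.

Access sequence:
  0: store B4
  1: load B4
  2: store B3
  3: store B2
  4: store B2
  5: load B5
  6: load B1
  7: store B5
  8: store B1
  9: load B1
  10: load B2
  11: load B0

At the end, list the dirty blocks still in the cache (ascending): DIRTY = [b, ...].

DIRTY = [1]

0: W B4 -> L1 miss  d=D]
1: R B4 -> L1 hit  d=D]
2: W B3 -> L0 miss  d=D]
3: W B2 -> L2 miss  d=D]
4: W B2 -> L2 hit  d=D]
5: R B5 -> L2 miss wb->B2  d=-]
6: R B1 -> L1 miss wb->B4  d=-]
7: W B5 -> L2 hit  d=D]
8: W B1 -> L1 hit  d=D]
9: R B1 -> L1 hit  d=D]
10: R B2 -> L2 miss wb->B5  d=-]
11: R B0 -> L0 miss wb->B3  d=-]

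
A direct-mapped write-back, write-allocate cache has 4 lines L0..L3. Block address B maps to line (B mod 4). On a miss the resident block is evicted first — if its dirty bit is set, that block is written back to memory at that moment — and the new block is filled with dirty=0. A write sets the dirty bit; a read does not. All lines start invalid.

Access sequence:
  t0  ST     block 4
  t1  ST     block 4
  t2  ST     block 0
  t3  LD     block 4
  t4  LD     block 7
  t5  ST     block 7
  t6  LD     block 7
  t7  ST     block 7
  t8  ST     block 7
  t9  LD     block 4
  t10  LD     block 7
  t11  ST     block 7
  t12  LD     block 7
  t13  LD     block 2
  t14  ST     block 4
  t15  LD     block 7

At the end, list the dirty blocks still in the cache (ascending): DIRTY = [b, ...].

DIRTY = [4, 7]

  0 | W B4 → L0 miss [D]
  1 | W B4 → L0 hit [D]
  2 | W B0 → L0 miss wb→B4 [D]
  3 | R B4 → L0 miss wb→B0 [-]
  4 | R B7 → L3 miss [-]
  5 | W B7 → L3 hit [D]
  6 | R B7 → L3 hit [D]
  7 | W B7 → L3 hit [D]
  8 | W B7 → L3 hit [D]
  9 | R B4 → L0 hit [-]
  10 | R B7 → L3 hit [D]
  11 | W B7 → L3 hit [D]
  12 | R B7 → L3 hit [D]
  13 | R B2 → L2 miss [-]
  14 | W B4 → L0 hit [D]
  15 | R B7 → L3 hit [D]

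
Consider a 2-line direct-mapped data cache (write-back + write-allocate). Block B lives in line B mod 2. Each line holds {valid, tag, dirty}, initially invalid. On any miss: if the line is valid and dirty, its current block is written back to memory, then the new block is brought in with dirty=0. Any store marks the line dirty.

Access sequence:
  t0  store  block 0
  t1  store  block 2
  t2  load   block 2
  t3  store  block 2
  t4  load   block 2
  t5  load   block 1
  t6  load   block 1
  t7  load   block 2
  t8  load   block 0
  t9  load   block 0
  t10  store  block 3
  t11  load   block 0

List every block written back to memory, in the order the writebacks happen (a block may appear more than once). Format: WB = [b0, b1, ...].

WB = [0, 2]

0: W B0 -> L0 miss  d=D]
1: W B2 -> L0 miss wb->B0  d=D]
2: R B2 -> L0 hit  d=D]
3: W B2 -> L0 hit  d=D]
4: R B2 -> L0 hit  d=D]
5: R B1 -> L1 miss  d=-]
6: R B1 -> L1 hit  d=-]
7: R B2 -> L0 hit  d=D]
8: R B0 -> L0 miss wb->B2  d=-]
9: R B0 -> L0 hit  d=-]
10: W B3 -> L1 miss  d=D]
11: R B0 -> L0 hit  d=-]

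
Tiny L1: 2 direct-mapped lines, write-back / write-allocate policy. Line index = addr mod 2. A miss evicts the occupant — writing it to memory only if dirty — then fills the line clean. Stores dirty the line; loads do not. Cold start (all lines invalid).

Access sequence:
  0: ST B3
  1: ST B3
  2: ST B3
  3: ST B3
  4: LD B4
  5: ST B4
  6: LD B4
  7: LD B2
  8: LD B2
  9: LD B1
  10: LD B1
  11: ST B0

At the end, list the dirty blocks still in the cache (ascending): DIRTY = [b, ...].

DIRTY = [0]

  0 | W B3 → L1 miss [D]
  1 | W B3 → L1 hit [D]
  2 | W B3 → L1 hit [D]
  3 | W B3 → L1 hit [D]
  4 | R B4 → L0 miss [-]
  5 | W B4 → L0 hit [D]
  6 | R B4 → L0 hit [D]
  7 | R B2 → L0 miss wb→B4 [-]
  8 | R B2 → L0 hit [-]
  9 | R B1 → L1 miss wb→B3 [-]
  10 | R B1 → L1 hit [-]
  11 | W B0 → L0 miss [D]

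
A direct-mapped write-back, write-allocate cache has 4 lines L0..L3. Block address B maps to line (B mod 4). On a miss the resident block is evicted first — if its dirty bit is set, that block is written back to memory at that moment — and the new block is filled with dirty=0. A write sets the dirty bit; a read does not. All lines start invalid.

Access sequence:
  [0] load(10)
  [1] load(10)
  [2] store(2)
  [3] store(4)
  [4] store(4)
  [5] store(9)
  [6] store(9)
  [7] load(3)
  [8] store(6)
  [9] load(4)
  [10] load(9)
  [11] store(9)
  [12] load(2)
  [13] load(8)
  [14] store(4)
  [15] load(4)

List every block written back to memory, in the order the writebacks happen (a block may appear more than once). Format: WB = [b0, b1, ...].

0: R B10 → L2 miss [-]
1: R B10 → L2 hit [-]
2: W B2 → L2 miss [D]
3: W B4 → L0 miss [D]
4: W B4 → L0 hit [D]
5: W B9 → L1 miss [D]
6: W B9 → L1 hit [D]
7: R B3 → L3 miss [-]
8: W B6 → L2 miss wb→B2 [D]
9: R B4 → L0 hit [D]
10: R B9 → L1 hit [D]
11: W B9 → L1 hit [D]
12: R B2 → L2 miss wb→B6 [-]
13: R B8 → L0 miss wb→B4 [-]
14: W B4 → L0 miss [D]
15: R B4 → L0 hit [D]

WB = [2, 6, 4]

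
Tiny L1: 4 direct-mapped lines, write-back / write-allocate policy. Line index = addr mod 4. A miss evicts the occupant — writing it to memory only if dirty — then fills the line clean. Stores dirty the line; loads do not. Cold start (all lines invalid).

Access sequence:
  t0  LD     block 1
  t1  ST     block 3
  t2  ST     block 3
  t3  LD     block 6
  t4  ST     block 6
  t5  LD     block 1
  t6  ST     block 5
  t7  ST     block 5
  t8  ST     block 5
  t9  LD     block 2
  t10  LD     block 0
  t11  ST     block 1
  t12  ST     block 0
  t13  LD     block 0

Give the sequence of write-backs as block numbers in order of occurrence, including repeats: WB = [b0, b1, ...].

WB = [6, 5]

0: R B1 → L1 miss [-]
1: W B3 → L3 miss [D]
2: W B3 → L3 hit [D]
3: R B6 → L2 miss [-]
4: W B6 → L2 hit [D]
5: R B1 → L1 hit [-]
6: W B5 → L1 miss [D]
7: W B5 → L1 hit [D]
8: W B5 → L1 hit [D]
9: R B2 → L2 miss wb→B6 [-]
10: R B0 → L0 miss [-]
11: W B1 → L1 miss wb→B5 [D]
12: W B0 → L0 hit [D]
13: R B0 → L0 hit [D]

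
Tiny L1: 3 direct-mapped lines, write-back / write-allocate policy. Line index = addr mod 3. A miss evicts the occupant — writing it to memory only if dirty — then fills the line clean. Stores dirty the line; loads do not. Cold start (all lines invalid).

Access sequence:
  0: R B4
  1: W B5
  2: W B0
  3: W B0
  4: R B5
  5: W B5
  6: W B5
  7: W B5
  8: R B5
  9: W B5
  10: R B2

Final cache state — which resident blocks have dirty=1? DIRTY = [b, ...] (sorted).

DIRTY = [0]

0: R B4 -> L1 miss  d=-]
1: W B5 -> L2 miss  d=D]
2: W B0 -> L0 miss  d=D]
3: W B0 -> L0 hit  d=D]
4: R B5 -> L2 hit  d=D]
5: W B5 -> L2 hit  d=D]
6: W B5 -> L2 hit  d=D]
7: W B5 -> L2 hit  d=D]
8: R B5 -> L2 hit  d=D]
9: W B5 -> L2 hit  d=D]
10: R B2 -> L2 miss wb->B5  d=-]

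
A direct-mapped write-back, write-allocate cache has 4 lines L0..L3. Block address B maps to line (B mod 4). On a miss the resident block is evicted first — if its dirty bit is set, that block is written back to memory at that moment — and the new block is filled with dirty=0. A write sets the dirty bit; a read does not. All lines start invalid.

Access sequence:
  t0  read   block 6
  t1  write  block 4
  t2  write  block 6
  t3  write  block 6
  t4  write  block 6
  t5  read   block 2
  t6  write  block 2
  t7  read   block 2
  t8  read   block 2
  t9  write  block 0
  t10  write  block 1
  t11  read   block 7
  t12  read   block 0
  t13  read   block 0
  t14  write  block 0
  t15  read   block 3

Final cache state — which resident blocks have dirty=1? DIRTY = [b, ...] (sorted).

DIRTY = [0, 1, 2]

0: R B6 → L2 miss [-]
1: W B4 → L0 miss [D]
2: W B6 → L2 hit [D]
3: W B6 → L2 hit [D]
4: W B6 → L2 hit [D]
5: R B2 → L2 miss wb→B6 [-]
6: W B2 → L2 hit [D]
7: R B2 → L2 hit [D]
8: R B2 → L2 hit [D]
9: W B0 → L0 miss wb→B4 [D]
10: W B1 → L1 miss [D]
11: R B7 → L3 miss [-]
12: R B0 → L0 hit [D]
13: R B0 → L0 hit [D]
14: W B0 → L0 hit [D]
15: R B3 → L3 miss [-]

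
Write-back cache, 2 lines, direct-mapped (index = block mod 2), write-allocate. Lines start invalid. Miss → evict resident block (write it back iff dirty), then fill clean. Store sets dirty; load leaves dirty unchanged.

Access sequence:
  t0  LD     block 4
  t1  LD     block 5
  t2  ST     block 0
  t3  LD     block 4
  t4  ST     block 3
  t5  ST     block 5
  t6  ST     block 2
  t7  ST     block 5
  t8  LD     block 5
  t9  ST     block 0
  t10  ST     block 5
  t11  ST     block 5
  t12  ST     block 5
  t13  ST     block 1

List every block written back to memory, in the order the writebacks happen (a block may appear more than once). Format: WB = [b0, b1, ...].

WB = [0, 3, 2, 5]

  0 | R B4 → L0 miss [-]
  1 | R B5 → L1 miss [-]
  2 | W B0 → L0 miss [D]
  3 | R B4 → L0 miss wb→B0 [-]
  4 | W B3 → L1 miss [D]
  5 | W B5 → L1 miss wb→B3 [D]
  6 | W B2 → L0 miss [D]
  7 | W B5 → L1 hit [D]
  8 | R B5 → L1 hit [D]
  9 | W B0 → L0 miss wb→B2 [D]
  10 | W B5 → L1 hit [D]
  11 | W B5 → L1 hit [D]
  12 | W B5 → L1 hit [D]
  13 | W B1 → L1 miss wb→B5 [D]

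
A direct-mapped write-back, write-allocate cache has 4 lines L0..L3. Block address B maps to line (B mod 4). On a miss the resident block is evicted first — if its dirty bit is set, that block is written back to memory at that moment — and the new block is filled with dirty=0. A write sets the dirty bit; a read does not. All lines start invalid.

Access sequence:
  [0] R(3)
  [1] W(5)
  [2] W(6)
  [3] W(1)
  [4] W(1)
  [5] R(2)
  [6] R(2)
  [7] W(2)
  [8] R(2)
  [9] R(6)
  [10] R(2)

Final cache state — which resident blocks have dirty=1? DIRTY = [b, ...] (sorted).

  0 | R B3 → L3 miss [-]
  1 | W B5 → L1 miss [D]
  2 | W B6 → L2 miss [D]
  3 | W B1 → L1 miss wb→B5 [D]
  4 | W B1 → L1 hit [D]
  5 | R B2 → L2 miss wb→B6 [-]
  6 | R B2 → L2 hit [-]
  7 | W B2 → L2 hit [D]
  8 | R B2 → L2 hit [D]
  9 | R B6 → L2 miss wb→B2 [-]
  10 | R B2 → L2 miss [-]

DIRTY = [1]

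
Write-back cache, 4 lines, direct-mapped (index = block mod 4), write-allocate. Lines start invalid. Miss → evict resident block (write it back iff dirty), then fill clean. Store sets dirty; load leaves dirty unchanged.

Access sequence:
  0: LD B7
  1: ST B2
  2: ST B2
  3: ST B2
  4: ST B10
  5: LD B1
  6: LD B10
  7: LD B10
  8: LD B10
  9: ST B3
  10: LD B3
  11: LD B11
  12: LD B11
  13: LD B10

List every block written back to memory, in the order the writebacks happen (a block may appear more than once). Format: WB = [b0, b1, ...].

WB = [2, 3]

0: R B7 -> L3 miss  d=-]
1: W B2 -> L2 miss  d=D]
2: W B2 -> L2 hit  d=D]
3: W B2 -> L2 hit  d=D]
4: W B10 -> L2 miss wb->B2  d=D]
5: R B1 -> L1 miss  d=-]
6: R B10 -> L2 hit  d=D]
7: R B10 -> L2 hit  d=D]
8: R B10 -> L2 hit  d=D]
9: W B3 -> L3 miss  d=D]
10: R B3 -> L3 hit  d=D]
11: R B11 -> L3 miss wb->B3  d=-]
12: R B11 -> L3 hit  d=-]
13: R B10 -> L2 hit  d=D]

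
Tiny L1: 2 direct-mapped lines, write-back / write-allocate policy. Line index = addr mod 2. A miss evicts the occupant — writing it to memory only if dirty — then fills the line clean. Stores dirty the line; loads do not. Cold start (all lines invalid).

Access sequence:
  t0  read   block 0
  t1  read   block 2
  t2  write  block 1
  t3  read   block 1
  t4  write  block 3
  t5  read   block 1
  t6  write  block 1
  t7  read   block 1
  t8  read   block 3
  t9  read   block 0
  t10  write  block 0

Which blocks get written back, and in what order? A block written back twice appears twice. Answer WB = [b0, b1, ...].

WB = [1, 3, 1]

0: R B0 -> L0 miss  d=-]
1: R B2 -> L0 miss  d=-]
2: W B1 -> L1 miss  d=D]
3: R B1 -> L1 hit  d=D]
4: W B3 -> L1 miss wb->B1  d=D]
5: R B1 -> L1 miss wb->B3  d=-]
6: W B1 -> L1 hit  d=D]
7: R B1 -> L1 hit  d=D]
8: R B3 -> L1 miss wb->B1  d=-]
9: R B0 -> L0 miss  d=-]
10: W B0 -> L0 hit  d=D]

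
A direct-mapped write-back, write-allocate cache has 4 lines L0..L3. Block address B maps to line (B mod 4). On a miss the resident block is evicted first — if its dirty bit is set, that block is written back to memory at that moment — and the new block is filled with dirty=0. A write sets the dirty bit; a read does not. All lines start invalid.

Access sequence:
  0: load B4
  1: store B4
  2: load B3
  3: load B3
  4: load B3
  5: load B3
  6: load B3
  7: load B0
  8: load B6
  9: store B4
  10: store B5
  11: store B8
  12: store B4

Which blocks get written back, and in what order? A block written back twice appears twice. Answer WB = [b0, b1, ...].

WB = [4, 4, 8]

0: R B4 -> L0 miss  d=-]
1: W B4 -> L0 hit  d=D]
2: R B3 -> L3 miss  d=-]
3: R B3 -> L3 hit  d=-]
4: R B3 -> L3 hit  d=-]
5: R B3 -> L3 hit  d=-]
6: R B3 -> L3 hit  d=-]
7: R B0 -> L0 miss wb->B4  d=-]
8: R B6 -> L2 miss  d=-]
9: W B4 -> L0 miss  d=D]
10: W B5 -> L1 miss  d=D]
11: W B8 -> L0 miss wb->B4  d=D]
12: W B4 -> L0 miss wb->B8  d=D]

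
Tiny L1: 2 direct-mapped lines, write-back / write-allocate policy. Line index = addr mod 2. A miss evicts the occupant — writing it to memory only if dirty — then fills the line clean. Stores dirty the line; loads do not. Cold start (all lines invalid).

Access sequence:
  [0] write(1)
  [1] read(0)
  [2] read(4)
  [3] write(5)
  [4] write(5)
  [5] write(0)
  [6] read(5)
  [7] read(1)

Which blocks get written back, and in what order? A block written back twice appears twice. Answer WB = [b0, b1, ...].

0: W B1 → L1 miss [D]
1: R B0 → L0 miss [-]
2: R B4 → L0 miss [-]
3: W B5 → L1 miss wb→B1 [D]
4: W B5 → L1 hit [D]
5: W B0 → L0 miss [D]
6: R B5 → L1 hit [D]
7: R B1 → L1 miss wb→B5 [-]

WB = [1, 5]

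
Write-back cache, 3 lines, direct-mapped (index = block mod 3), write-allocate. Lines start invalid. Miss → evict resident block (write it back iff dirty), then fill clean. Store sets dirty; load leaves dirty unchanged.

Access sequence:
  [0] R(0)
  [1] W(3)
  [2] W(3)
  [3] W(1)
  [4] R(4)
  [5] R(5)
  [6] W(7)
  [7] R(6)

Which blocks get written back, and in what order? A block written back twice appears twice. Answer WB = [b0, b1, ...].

  0 | R B0 → L0 miss [-]
  1 | W B3 → L0 miss [D]
  2 | W B3 → L0 hit [D]
  3 | W B1 → L1 miss [D]
  4 | R B4 → L1 miss wb→B1 [-]
  5 | R B5 → L2 miss [-]
  6 | W B7 → L1 miss [D]
  7 | R B6 → L0 miss wb→B3 [-]

WB = [1, 3]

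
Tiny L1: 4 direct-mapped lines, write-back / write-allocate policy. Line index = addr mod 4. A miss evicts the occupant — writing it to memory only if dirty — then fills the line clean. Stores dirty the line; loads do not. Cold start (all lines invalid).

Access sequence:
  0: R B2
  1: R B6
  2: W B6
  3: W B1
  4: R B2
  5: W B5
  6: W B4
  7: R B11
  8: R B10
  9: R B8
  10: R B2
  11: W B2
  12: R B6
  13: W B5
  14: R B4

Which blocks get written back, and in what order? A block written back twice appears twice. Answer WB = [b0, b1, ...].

WB = [6, 1, 4, 2]

  0 | R B2 → L2 miss [-]
  1 | R B6 → L2 miss [-]
  2 | W B6 → L2 hit [D]
  3 | W B1 → L1 miss [D]
  4 | R B2 → L2 miss wb→B6 [-]
  5 | W B5 → L1 miss wb→B1 [D]
  6 | W B4 → L0 miss [D]
  7 | R B11 → L3 miss [-]
  8 | R B10 → L2 miss [-]
  9 | R B8 → L0 miss wb→B4 [-]
  10 | R B2 → L2 miss [-]
  11 | W B2 → L2 hit [D]
  12 | R B6 → L2 miss wb→B2 [-]
  13 | W B5 → L1 hit [D]
  14 | R B4 → L0 miss [-]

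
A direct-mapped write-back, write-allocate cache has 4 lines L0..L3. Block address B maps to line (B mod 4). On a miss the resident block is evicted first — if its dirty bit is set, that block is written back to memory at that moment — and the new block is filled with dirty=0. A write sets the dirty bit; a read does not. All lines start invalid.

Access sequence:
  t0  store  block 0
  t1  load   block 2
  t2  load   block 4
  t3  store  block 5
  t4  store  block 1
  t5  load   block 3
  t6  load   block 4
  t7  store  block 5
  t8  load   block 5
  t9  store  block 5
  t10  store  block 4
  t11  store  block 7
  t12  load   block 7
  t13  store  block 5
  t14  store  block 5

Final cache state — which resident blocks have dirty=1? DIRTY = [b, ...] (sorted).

0: W B0 -> L0 miss  d=D]
1: R B2 -> L2 miss  d=-]
2: R B4 -> L0 miss wb->B0  d=-]
3: W B5 -> L1 miss  d=D]
4: W B1 -> L1 miss wb->B5  d=D]
5: R B3 -> L3 miss  d=-]
6: R B4 -> L0 hit  d=-]
7: W B5 -> L1 miss wb->B1  d=D]
8: R B5 -> L1 hit  d=D]
9: W B5 -> L1 hit  d=D]
10: W B4 -> L0 hit  d=D]
11: W B7 -> L3 miss  d=D]
12: R B7 -> L3 hit  d=D]
13: W B5 -> L1 hit  d=D]
14: W B5 -> L1 hit  d=D]

DIRTY = [4, 5, 7]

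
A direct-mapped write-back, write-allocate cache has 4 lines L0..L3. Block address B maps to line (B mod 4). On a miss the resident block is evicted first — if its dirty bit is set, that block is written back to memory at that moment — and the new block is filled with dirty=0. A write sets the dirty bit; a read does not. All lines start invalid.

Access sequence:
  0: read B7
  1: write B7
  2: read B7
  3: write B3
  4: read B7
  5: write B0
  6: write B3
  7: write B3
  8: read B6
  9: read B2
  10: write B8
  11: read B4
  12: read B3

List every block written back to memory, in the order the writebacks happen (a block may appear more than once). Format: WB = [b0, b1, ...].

  0 | R B7 → L3 miss [-]
  1 | W B7 → L3 hit [D]
  2 | R B7 → L3 hit [D]
  3 | W B3 → L3 miss wb→B7 [D]
  4 | R B7 → L3 miss wb→B3 [-]
  5 | W B0 → L0 miss [D]
  6 | W B3 → L3 miss [D]
  7 | W B3 → L3 hit [D]
  8 | R B6 → L2 miss [-]
  9 | R B2 → L2 miss [-]
  10 | W B8 → L0 miss wb→B0 [D]
  11 | R B4 → L0 miss wb→B8 [-]
  12 | R B3 → L3 hit [D]

WB = [7, 3, 0, 8]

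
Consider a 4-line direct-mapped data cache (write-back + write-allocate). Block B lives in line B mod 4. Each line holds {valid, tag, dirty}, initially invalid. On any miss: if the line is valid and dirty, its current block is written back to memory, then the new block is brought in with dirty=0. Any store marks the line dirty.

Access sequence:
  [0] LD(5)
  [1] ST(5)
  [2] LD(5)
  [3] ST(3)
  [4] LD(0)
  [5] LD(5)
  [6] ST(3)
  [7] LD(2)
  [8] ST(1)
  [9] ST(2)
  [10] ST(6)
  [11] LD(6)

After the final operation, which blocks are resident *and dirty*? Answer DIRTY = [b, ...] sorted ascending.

DIRTY = [1, 3, 6]

0: R B5 -> L1 miss  d=-]
1: W B5 -> L1 hit  d=D]
2: R B5 -> L1 hit  d=D]
3: W B3 -> L3 miss  d=D]
4: R B0 -> L0 miss  d=-]
5: R B5 -> L1 hit  d=D]
6: W B3 -> L3 hit  d=D]
7: R B2 -> L2 miss  d=-]
8: W B1 -> L1 miss wb->B5  d=D]
9: W B2 -> L2 hit  d=D]
10: W B6 -> L2 miss wb->B2  d=D]
11: R B6 -> L2 hit  d=D]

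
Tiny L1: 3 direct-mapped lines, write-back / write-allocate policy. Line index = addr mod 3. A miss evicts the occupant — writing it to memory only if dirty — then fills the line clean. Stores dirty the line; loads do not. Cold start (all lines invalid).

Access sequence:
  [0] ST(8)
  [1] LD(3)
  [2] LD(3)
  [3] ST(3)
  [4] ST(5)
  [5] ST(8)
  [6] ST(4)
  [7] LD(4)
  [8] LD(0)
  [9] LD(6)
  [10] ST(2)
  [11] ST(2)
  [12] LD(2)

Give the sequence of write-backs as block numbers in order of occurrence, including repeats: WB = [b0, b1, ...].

  0 | W B8 → L2 miss [D]
  1 | R B3 → L0 miss [-]
  2 | R B3 → L0 hit [-]
  3 | W B3 → L0 hit [D]
  4 | W B5 → L2 miss wb→B8 [D]
  5 | W B8 → L2 miss wb→B5 [D]
  6 | W B4 → L1 miss [D]
  7 | R B4 → L1 hit [D]
  8 | R B0 → L0 miss wb→B3 [-]
  9 | R B6 → L0 miss [-]
  10 | W B2 → L2 miss wb→B8 [D]
  11 | W B2 → L2 hit [D]
  12 | R B2 → L2 hit [D]

WB = [8, 5, 3, 8]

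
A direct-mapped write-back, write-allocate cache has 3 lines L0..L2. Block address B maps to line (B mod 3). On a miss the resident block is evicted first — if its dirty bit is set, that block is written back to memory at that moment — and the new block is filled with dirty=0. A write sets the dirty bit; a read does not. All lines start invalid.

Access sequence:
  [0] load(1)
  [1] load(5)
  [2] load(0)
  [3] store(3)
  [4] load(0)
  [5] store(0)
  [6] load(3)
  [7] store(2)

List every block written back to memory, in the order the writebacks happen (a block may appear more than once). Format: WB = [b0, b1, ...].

WB = [3, 0]

0: R B1 -> L1 miss  d=-]
1: R B5 -> L2 miss  d=-]
2: R B0 -> L0 miss  d=-]
3: W B3 -> L0 miss  d=D]
4: R B0 -> L0 miss wb->B3  d=-]
5: W B0 -> L0 hit  d=D]
6: R B3 -> L0 miss wb->B0  d=-]
7: W B2 -> L2 miss  d=D]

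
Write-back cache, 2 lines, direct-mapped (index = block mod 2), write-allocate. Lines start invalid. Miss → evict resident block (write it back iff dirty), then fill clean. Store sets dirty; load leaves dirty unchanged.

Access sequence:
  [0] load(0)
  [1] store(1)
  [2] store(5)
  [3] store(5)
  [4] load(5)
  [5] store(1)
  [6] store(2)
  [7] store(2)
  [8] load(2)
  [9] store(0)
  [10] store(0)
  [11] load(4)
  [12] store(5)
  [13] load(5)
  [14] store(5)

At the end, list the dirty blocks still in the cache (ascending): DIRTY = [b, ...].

0: R B0 → L0 miss [-]
1: W B1 → L1 miss [D]
2: W B5 → L1 miss wb→B1 [D]
3: W B5 → L1 hit [D]
4: R B5 → L1 hit [D]
5: W B1 → L1 miss wb→B5 [D]
6: W B2 → L0 miss [D]
7: W B2 → L0 hit [D]
8: R B2 → L0 hit [D]
9: W B0 → L0 miss wb→B2 [D]
10: W B0 → L0 hit [D]
11: R B4 → L0 miss wb→B0 [-]
12: W B5 → L1 miss wb→B1 [D]
13: R B5 → L1 hit [D]
14: W B5 → L1 hit [D]

DIRTY = [5]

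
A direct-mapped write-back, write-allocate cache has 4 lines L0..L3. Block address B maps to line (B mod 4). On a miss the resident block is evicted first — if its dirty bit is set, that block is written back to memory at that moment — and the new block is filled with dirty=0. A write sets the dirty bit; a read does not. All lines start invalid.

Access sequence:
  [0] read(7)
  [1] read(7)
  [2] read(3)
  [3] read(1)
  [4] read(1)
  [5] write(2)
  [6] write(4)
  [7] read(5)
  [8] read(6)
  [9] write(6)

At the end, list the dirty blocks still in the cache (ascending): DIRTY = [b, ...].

  0 | R B7 → L3 miss [-]
  1 | R B7 → L3 hit [-]
  2 | R B3 → L3 miss [-]
  3 | R B1 → L1 miss [-]
  4 | R B1 → L1 hit [-]
  5 | W B2 → L2 miss [D]
  6 | W B4 → L0 miss [D]
  7 | R B5 → L1 miss [-]
  8 | R B6 → L2 miss wb→B2 [-]
  9 | W B6 → L2 hit [D]

DIRTY = [4, 6]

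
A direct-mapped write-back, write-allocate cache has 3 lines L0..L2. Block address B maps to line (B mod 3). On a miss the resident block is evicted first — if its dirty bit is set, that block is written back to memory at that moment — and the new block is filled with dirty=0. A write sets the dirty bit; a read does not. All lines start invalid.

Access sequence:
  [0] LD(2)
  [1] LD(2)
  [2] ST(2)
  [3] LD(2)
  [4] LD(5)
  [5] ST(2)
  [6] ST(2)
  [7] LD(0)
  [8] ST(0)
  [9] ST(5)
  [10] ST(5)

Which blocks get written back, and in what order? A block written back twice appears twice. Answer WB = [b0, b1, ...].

0: R B2 -> L2 miss  d=-]
1: R B2 -> L2 hit  d=-]
2: W B2 -> L2 hit  d=D]
3: R B2 -> L2 hit  d=D]
4: R B5 -> L2 miss wb->B2  d=-]
5: W B2 -> L2 miss  d=D]
6: W B2 -> L2 hit  d=D]
7: R B0 -> L0 miss  d=-]
8: W B0 -> L0 hit  d=D]
9: W B5 -> L2 miss wb->B2  d=D]
10: W B5 -> L2 hit  d=D]

WB = [2, 2]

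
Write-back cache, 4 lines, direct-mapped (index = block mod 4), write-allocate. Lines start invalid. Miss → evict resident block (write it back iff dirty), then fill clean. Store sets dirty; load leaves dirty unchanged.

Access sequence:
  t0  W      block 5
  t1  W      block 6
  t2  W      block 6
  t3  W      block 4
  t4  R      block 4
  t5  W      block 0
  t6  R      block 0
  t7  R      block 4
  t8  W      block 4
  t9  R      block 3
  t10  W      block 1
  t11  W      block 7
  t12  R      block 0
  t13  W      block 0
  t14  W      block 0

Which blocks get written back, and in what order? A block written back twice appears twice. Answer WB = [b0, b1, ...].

WB = [4, 0, 5, 4]

0: W B5 → L1 miss [D]
1: W B6 → L2 miss [D]
2: W B6 → L2 hit [D]
3: W B4 → L0 miss [D]
4: R B4 → L0 hit [D]
5: W B0 → L0 miss wb→B4 [D]
6: R B0 → L0 hit [D]
7: R B4 → L0 miss wb→B0 [-]
8: W B4 → L0 hit [D]
9: R B3 → L3 miss [-]
10: W B1 → L1 miss wb→B5 [D]
11: W B7 → L3 miss [D]
12: R B0 → L0 miss wb→B4 [-]
13: W B0 → L0 hit [D]
14: W B0 → L0 hit [D]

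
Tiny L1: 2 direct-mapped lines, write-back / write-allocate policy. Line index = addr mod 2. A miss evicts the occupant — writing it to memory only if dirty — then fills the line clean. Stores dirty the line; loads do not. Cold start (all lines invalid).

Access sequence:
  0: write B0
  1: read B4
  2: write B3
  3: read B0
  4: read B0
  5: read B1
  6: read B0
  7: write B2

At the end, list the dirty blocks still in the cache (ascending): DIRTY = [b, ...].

DIRTY = [2]

0: W B0 -> L0 miss  d=D]
1: R B4 -> L0 miss wb->B0  d=-]
2: W B3 -> L1 miss  d=D]
3: R B0 -> L0 miss  d=-]
4: R B0 -> L0 hit  d=-]
5: R B1 -> L1 miss wb->B3  d=-]
6: R B0 -> L0 hit  d=-]
7: W B2 -> L0 miss  d=D]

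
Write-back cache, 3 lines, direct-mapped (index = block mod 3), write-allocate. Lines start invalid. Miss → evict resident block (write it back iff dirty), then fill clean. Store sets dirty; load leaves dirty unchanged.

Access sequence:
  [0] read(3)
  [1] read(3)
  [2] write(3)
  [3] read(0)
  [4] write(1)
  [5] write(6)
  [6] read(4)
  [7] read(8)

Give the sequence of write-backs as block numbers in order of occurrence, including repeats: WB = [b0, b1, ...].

WB = [3, 1]

  0 | R B3 → L0 miss [-]
  1 | R B3 → L0 hit [-]
  2 | W B3 → L0 hit [D]
  3 | R B0 → L0 miss wb→B3 [-]
  4 | W B1 → L1 miss [D]
  5 | W B6 → L0 miss [D]
  6 | R B4 → L1 miss wb→B1 [-]
  7 | R B8 → L2 miss [-]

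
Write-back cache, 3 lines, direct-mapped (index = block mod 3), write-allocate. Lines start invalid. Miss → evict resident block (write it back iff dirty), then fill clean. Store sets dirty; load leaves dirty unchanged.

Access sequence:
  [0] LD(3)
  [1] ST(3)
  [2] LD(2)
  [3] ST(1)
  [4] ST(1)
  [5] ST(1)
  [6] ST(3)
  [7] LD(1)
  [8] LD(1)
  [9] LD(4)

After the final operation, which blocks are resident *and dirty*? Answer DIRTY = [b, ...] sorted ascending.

0: R B3 -> L0 miss  d=-]
1: W B3 -> L0 hit  d=D]
2: R B2 -> L2 miss  d=-]
3: W B1 -> L1 miss  d=D]
4: W B1 -> L1 hit  d=D]
5: W B1 -> L1 hit  d=D]
6: W B3 -> L0 hit  d=D]
7: R B1 -> L1 hit  d=D]
8: R B1 -> L1 hit  d=D]
9: R B4 -> L1 miss wb->B1  d=-]

DIRTY = [3]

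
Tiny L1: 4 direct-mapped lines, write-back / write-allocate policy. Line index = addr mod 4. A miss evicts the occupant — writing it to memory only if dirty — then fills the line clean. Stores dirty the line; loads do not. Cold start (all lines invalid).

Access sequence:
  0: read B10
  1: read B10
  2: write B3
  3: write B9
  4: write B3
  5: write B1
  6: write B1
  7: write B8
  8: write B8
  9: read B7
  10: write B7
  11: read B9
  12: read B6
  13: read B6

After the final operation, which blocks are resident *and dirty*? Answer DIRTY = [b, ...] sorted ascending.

DIRTY = [7, 8]

0: R B10 → L2 miss [-]
1: R B10 → L2 hit [-]
2: W B3 → L3 miss [D]
3: W B9 → L1 miss [D]
4: W B3 → L3 hit [D]
5: W B1 → L1 miss wb→B9 [D]
6: W B1 → L1 hit [D]
7: W B8 → L0 miss [D]
8: W B8 → L0 hit [D]
9: R B7 → L3 miss wb→B3 [-]
10: W B7 → L3 hit [D]
11: R B9 → L1 miss wb→B1 [-]
12: R B6 → L2 miss [-]
13: R B6 → L2 hit [-]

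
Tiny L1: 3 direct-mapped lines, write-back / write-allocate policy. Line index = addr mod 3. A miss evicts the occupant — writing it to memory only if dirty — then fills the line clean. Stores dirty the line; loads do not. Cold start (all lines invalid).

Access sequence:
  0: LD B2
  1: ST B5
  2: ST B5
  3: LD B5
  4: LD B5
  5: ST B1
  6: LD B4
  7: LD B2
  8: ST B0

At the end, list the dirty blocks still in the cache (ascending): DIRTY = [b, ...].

  0 | R B2 → L2 miss [-]
  1 | W B5 → L2 miss [D]
  2 | W B5 → L2 hit [D]
  3 | R B5 → L2 hit [D]
  4 | R B5 → L2 hit [D]
  5 | W B1 → L1 miss [D]
  6 | R B4 → L1 miss wb→B1 [-]
  7 | R B2 → L2 miss wb→B5 [-]
  8 | W B0 → L0 miss [D]

DIRTY = [0]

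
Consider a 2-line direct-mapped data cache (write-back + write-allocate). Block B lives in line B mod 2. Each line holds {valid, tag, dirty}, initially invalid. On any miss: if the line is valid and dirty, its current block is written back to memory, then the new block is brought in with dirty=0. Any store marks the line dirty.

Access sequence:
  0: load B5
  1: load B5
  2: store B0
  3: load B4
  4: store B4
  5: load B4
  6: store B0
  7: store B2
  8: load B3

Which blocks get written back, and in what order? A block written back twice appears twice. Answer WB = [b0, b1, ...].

WB = [0, 4, 0]

0: R B5 -> L1 miss  d=-]
1: R B5 -> L1 hit  d=-]
2: W B0 -> L0 miss  d=D]
3: R B4 -> L0 miss wb->B0  d=-]
4: W B4 -> L0 hit  d=D]
5: R B4 -> L0 hit  d=D]
6: W B0 -> L0 miss wb->B4  d=D]
7: W B2 -> L0 miss wb->B0  d=D]
8: R B3 -> L1 miss  d=-]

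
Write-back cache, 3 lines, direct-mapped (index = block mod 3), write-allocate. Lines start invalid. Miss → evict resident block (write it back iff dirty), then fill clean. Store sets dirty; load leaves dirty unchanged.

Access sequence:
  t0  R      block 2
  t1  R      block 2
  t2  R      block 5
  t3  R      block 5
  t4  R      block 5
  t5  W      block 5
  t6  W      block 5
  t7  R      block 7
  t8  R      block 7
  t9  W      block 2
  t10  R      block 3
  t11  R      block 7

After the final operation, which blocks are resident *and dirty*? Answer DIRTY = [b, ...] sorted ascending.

DIRTY = [2]

  0 | R B2 → L2 miss [-]
  1 | R B2 → L2 hit [-]
  2 | R B5 → L2 miss [-]
  3 | R B5 → L2 hit [-]
  4 | R B5 → L2 hit [-]
  5 | W B5 → L2 hit [D]
  6 | W B5 → L2 hit [D]
  7 | R B7 → L1 miss [-]
  8 | R B7 → L1 hit [-]
  9 | W B2 → L2 miss wb→B5 [D]
  10 | R B3 → L0 miss [-]
  11 | R B7 → L1 hit [-]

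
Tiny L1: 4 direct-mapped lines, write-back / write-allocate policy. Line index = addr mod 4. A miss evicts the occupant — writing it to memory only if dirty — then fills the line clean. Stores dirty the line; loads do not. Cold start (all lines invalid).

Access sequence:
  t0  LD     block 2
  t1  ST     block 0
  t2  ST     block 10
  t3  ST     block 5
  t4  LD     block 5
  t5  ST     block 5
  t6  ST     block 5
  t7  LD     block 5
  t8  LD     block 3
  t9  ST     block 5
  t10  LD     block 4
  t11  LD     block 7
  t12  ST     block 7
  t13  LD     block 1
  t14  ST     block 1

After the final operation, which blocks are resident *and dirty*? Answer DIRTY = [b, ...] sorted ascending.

DIRTY = [1, 7, 10]

  0 | R B2 → L2 miss [-]
  1 | W B0 → L0 miss [D]
  2 | W B10 → L2 miss [D]
  3 | W B5 → L1 miss [D]
  4 | R B5 → L1 hit [D]
  5 | W B5 → L1 hit [D]
  6 | W B5 → L1 hit [D]
  7 | R B5 → L1 hit [D]
  8 | R B3 → L3 miss [-]
  9 | W B5 → L1 hit [D]
  10 | R B4 → L0 miss wb→B0 [-]
  11 | R B7 → L3 miss [-]
  12 | W B7 → L3 hit [D]
  13 | R B1 → L1 miss wb→B5 [-]
  14 | W B1 → L1 hit [D]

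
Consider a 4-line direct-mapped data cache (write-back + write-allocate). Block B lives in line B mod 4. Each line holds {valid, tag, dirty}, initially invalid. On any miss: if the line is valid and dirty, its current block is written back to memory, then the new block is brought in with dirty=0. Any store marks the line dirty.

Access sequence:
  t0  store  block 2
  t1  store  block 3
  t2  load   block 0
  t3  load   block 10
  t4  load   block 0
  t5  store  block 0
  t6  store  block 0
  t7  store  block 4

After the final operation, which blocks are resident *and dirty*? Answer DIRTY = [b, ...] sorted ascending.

DIRTY = [3, 4]

  0 | W B2 → L2 miss [D]
  1 | W B3 → L3 miss [D]
  2 | R B0 → L0 miss [-]
  3 | R B10 → L2 miss wb→B2 [-]
  4 | R B0 → L0 hit [-]
  5 | W B0 → L0 hit [D]
  6 | W B0 → L0 hit [D]
  7 | W B4 → L0 miss wb→B0 [D]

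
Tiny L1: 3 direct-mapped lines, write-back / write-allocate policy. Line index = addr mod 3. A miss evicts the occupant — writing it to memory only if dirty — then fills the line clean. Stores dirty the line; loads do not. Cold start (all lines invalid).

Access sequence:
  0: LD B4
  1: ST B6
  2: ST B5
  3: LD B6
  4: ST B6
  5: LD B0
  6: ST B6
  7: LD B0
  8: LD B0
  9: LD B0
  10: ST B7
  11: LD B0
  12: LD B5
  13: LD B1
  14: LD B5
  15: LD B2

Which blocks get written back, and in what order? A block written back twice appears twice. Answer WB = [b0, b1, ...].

0: R B4 → L1 miss [-]
1: W B6 → L0 miss [D]
2: W B5 → L2 miss [D]
3: R B6 → L0 hit [D]
4: W B6 → L0 hit [D]
5: R B0 → L0 miss wb→B6 [-]
6: W B6 → L0 miss [D]
7: R B0 → L0 miss wb→B6 [-]
8: R B0 → L0 hit [-]
9: R B0 → L0 hit [-]
10: W B7 → L1 miss [D]
11: R B0 → L0 hit [-]
12: R B5 → L2 hit [D]
13: R B1 → L1 miss wb→B7 [-]
14: R B5 → L2 hit [D]
15: R B2 → L2 miss wb→B5 [-]

WB = [6, 6, 7, 5]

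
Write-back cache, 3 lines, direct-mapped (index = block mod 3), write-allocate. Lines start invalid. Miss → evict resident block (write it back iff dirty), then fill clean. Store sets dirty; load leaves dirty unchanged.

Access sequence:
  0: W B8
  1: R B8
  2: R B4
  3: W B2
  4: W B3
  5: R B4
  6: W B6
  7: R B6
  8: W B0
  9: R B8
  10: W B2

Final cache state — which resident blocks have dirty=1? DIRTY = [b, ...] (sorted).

0: W B8 → L2 miss [D]
1: R B8 → L2 hit [D]
2: R B4 → L1 miss [-]
3: W B2 → L2 miss wb→B8 [D]
4: W B3 → L0 miss [D]
5: R B4 → L1 hit [-]
6: W B6 → L0 miss wb→B3 [D]
7: R B6 → L0 hit [D]
8: W B0 → L0 miss wb→B6 [D]
9: R B8 → L2 miss wb→B2 [-]
10: W B2 → L2 miss [D]

DIRTY = [0, 2]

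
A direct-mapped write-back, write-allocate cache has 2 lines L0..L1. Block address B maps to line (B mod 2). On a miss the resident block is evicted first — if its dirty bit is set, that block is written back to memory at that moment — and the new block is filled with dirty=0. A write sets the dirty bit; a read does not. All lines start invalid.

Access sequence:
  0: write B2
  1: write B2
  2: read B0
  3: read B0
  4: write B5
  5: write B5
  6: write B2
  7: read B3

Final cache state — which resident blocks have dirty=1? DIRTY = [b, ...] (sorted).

DIRTY = [2]

0: W B2 -> L0 miss  d=D]
1: W B2 -> L0 hit  d=D]
2: R B0 -> L0 miss wb->B2  d=-]
3: R B0 -> L0 hit  d=-]
4: W B5 -> L1 miss  d=D]
5: W B5 -> L1 hit  d=D]
6: W B2 -> L0 miss  d=D]
7: R B3 -> L1 miss wb->B5  d=-]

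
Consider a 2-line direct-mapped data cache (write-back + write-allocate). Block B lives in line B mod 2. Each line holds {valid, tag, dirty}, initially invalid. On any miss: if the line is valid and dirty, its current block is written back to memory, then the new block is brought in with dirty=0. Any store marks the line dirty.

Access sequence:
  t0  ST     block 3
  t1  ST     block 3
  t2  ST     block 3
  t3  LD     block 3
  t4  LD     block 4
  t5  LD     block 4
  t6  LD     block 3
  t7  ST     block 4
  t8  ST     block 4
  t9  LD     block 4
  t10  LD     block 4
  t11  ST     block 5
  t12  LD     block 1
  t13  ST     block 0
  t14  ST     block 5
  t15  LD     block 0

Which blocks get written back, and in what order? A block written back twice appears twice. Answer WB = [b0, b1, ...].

WB = [3, 5, 4]

  0 | W B3 → L1 miss [D]
  1 | W B3 → L1 hit [D]
  2 | W B3 → L1 hit [D]
  3 | R B3 → L1 hit [D]
  4 | R B4 → L0 miss [-]
  5 | R B4 → L0 hit [-]
  6 | R B3 → L1 hit [D]
  7 | W B4 → L0 hit [D]
  8 | W B4 → L0 hit [D]
  9 | R B4 → L0 hit [D]
  10 | R B4 → L0 hit [D]
  11 | W B5 → L1 miss wb→B3 [D]
  12 | R B1 → L1 miss wb→B5 [-]
  13 | W B0 → L0 miss wb→B4 [D]
  14 | W B5 → L1 miss [D]
  15 | R B0 → L0 hit [D]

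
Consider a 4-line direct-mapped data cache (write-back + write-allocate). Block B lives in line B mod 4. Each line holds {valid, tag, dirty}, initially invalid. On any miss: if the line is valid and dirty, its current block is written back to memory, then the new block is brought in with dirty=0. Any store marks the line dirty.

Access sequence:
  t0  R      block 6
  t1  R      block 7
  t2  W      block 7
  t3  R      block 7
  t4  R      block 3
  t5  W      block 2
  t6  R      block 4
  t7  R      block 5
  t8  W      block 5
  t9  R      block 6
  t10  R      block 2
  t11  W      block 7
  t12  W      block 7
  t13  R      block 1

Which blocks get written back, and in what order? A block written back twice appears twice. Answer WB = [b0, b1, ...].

0: R B6 -> L2 miss  d=-]
1: R B7 -> L3 miss  d=-]
2: W B7 -> L3 hit  d=D]
3: R B7 -> L3 hit  d=D]
4: R B3 -> L3 miss wb->B7  d=-]
5: W B2 -> L2 miss  d=D]
6: R B4 -> L0 miss  d=-]
7: R B5 -> L1 miss  d=-]
8: W B5 -> L1 hit  d=D]
9: R B6 -> L2 miss wb->B2  d=-]
10: R B2 -> L2 miss  d=-]
11: W B7 -> L3 miss  d=D]
12: W B7 -> L3 hit  d=D]
13: R B1 -> L1 miss wb->B5  d=-]

WB = [7, 2, 5]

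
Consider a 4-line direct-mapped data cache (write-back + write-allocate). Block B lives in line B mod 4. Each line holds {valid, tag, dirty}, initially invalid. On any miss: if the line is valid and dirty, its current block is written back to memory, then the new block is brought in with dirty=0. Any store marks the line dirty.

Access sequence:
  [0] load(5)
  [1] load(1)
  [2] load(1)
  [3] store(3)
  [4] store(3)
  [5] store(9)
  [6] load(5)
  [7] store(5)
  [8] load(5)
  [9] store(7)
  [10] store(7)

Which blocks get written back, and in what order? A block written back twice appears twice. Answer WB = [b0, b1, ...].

WB = [9, 3]

0: R B5 -> L1 miss  d=-]
1: R B1 -> L1 miss  d=-]
2: R B1 -> L1 hit  d=-]
3: W B3 -> L3 miss  d=D]
4: W B3 -> L3 hit  d=D]
5: W B9 -> L1 miss  d=D]
6: R B5 -> L1 miss wb->B9  d=-]
7: W B5 -> L1 hit  d=D]
8: R B5 -> L1 hit  d=D]
9: W B7 -> L3 miss wb->B3  d=D]
10: W B7 -> L3 hit  d=D]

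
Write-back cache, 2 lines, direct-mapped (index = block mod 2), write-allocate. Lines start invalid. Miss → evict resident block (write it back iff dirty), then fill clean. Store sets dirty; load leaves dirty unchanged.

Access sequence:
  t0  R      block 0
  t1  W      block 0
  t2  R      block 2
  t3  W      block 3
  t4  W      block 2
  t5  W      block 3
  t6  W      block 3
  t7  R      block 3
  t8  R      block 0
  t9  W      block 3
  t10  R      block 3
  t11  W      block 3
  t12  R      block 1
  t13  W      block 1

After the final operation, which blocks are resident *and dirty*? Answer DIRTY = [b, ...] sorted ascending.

DIRTY = [1]

0: R B0 → L0 miss [-]
1: W B0 → L0 hit [D]
2: R B2 → L0 miss wb→B0 [-]
3: W B3 → L1 miss [D]
4: W B2 → L0 hit [D]
5: W B3 → L1 hit [D]
6: W B3 → L1 hit [D]
7: R B3 → L1 hit [D]
8: R B0 → L0 miss wb→B2 [-]
9: W B3 → L1 hit [D]
10: R B3 → L1 hit [D]
11: W B3 → L1 hit [D]
12: R B1 → L1 miss wb→B3 [-]
13: W B1 → L1 hit [D]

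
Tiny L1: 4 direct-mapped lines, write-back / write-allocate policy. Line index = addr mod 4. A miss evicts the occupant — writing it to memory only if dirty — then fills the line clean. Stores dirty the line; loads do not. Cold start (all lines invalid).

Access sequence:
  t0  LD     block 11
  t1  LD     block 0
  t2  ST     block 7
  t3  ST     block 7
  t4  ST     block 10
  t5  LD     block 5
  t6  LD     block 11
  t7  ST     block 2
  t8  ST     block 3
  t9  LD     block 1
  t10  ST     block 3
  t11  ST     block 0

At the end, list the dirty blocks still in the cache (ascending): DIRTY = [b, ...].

0: R B11 -> L3 miss  d=-]
1: R B0 -> L0 miss  d=-]
2: W B7 -> L3 miss  d=D]
3: W B7 -> L3 hit  d=D]
4: W B10 -> L2 miss  d=D]
5: R B5 -> L1 miss  d=-]
6: R B11 -> L3 miss wb->B7  d=-]
7: W B2 -> L2 miss wb->B10  d=D]
8: W B3 -> L3 miss  d=D]
9: R B1 -> L1 miss  d=-]
10: W B3 -> L3 hit  d=D]
11: W B0 -> L0 hit  d=D]

DIRTY = [0, 2, 3]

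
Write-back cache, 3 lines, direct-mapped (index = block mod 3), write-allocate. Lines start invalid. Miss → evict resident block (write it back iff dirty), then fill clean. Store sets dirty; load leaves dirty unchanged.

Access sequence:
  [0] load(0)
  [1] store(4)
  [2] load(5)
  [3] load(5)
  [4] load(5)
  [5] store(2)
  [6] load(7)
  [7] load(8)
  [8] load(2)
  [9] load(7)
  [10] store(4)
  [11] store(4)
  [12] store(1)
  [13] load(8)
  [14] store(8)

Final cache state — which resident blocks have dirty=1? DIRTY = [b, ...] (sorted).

  0 | R B0 → L0 miss [-]
  1 | W B4 → L1 miss [D]
  2 | R B5 → L2 miss [-]
  3 | R B5 → L2 hit [-]
  4 | R B5 → L2 hit [-]
  5 | W B2 → L2 miss [D]
  6 | R B7 → L1 miss wb→B4 [-]
  7 | R B8 → L2 miss wb→B2 [-]
  8 | R B2 → L2 miss [-]
  9 | R B7 → L1 hit [-]
  10 | W B4 → L1 miss [D]
  11 | W B4 → L1 hit [D]
  12 | W B1 → L1 miss wb→B4 [D]
  13 | R B8 → L2 miss [-]
  14 | W B8 → L2 hit [D]

DIRTY = [1, 8]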